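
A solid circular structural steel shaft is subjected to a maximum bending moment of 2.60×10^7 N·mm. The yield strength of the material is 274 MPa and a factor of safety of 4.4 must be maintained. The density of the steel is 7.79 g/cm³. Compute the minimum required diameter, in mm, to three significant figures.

d = 162 mm

σ_allow = 274/4.4 = 62.27 MPa.
For a solid circular section σ = 32M/(πd³), so d³ = 32M/(π σ_allow) = 32×2.6000×10^7/(π×62.27) = 4.253×10^6 mm³.
d = 162.0 mm.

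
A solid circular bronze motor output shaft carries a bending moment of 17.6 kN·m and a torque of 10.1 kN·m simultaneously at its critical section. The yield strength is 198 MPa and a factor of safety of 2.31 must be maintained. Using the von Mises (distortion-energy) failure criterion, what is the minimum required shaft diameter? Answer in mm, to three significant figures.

σ_allow = σ_y/n = 198/2.31 = 85.71 MPa.
For a solid shaft σ_b = 32M/(πd³) and τ = 16T/(πd³), so the von Mises stress is σ' = (16/πd³)·√(4M²+3T²).
√(4M²+3T²) = √(4×(1.760×10^7)² + 3×(1.010×10^7)²) = 3.931×10^7 N·mm.
d³ = 16×3.931×10^7/(π×85.71) = 2.336×10^6 mm³.
d = 132.7 mm.

d = 133 mm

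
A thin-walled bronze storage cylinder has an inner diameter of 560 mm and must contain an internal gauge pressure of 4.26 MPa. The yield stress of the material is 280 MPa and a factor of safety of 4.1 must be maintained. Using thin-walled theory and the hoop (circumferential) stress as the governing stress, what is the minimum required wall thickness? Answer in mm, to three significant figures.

t = 17.5 mm

σ_allow = 280/4.1 = 68.29 MPa.
Hoop stress σ_h = pD/(2t), so t = pD/(2σ_allow) = 4.26×560/(2×68.29) = 17.47 mm.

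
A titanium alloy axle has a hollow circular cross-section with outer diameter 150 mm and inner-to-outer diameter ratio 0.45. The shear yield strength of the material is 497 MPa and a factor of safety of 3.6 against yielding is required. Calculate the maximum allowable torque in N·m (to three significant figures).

T_allow = 87700 N·m

τ_allow = 497/3.6 = 138.1 MPa.
For a hollow shaft T_allow = τ_allow·πd_o³(1−k⁴)/16 with 1−k⁴ = 0.9590, so πd_o³(1−k⁴)/16 = 635500 mm³.
T_allow = 138.1×635500 = 8.774×10^7 N·mm = 87740 N·m.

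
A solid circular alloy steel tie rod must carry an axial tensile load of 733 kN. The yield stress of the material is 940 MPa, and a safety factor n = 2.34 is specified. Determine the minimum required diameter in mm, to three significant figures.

d = 48.2 mm

Allowable stress σ_allow = 940/2.34 = 401.7 MPa.
Required area A = F/σ_allow = 733000/401.7 = 1825 mm².
A = πd²/4 → d = √(4A/π) = 48.20 mm.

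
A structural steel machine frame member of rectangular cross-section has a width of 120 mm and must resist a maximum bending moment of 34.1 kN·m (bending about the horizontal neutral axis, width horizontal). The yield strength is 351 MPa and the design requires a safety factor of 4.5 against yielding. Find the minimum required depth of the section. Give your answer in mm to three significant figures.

h = 148 mm

σ_allow = 351/4.5 = 78.00 MPa.
For a rectangular section σ = 6M/(bh²), so h² = 6M/(b σ_allow) = 6×3.4100×10^7/(120×78.00) = 21860 mm².
h = 147.8 mm.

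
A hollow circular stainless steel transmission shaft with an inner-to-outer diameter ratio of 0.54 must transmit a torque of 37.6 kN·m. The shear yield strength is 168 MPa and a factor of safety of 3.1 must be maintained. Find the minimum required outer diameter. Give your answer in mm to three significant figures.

τ_allow = 168/3.1 = 54.19 MPa.
For a hollow shaft τ = 16T/[πd_o³(1−k⁴)] with k = 0.54, so 1−k⁴ = 0.9150.
d_o³ = 16T/[π τ_allow (1−k⁴)] = 16×3.7600×10^7/(π×54.19×0.9150) = 3.862×10^6 mm³.
d_o = 156.9 mm.

d_o = 157 mm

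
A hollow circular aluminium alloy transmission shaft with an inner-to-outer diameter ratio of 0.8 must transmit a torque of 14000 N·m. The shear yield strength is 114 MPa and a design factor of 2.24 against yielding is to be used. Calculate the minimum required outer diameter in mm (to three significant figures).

d_o = 133 mm

τ_allow = 114/2.24 = 50.89 MPa.
For a hollow shaft τ = 16T/[πd_o³(1−k⁴)] with k = 0.8, so 1−k⁴ = 0.5904.
d_o³ = 16T/[π τ_allow (1−k⁴)] = 16×1.4000×10^7/(π×50.89×0.5904) = 2.373×10^6 mm³.
d_o = 133.4 mm.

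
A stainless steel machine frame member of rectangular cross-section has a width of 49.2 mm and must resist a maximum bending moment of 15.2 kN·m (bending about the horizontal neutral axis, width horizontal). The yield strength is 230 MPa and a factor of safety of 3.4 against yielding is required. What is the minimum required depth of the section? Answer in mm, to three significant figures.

h = 166 mm

σ_allow = 230/3.4 = 67.65 MPa.
For a rectangular section σ = 6M/(bh²), so h² = 6M/(b σ_allow) = 6×1.5200×10^7/(49.2×67.65) = 27400 mm².
h = 165.5 mm.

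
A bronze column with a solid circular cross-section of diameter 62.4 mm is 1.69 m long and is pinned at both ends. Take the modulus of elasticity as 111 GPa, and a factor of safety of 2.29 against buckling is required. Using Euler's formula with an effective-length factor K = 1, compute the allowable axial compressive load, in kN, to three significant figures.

P_allow = 125 kN

I = πd⁴/64 = π×62.4⁴/64 = 744200 mm⁴.
Effective length L_e = KL = 1×1.69 m = 1690 mm.
Euler critical load P_cr = π²EI/L_e² = π²×111000×744200/1690² = 285500 N.
P_allow = P_cr/n = 285500/2.29 = 124700 N.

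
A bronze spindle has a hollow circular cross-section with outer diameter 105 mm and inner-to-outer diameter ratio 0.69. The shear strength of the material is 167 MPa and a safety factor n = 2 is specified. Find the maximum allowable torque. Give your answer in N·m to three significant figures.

T_allow = 14700 N·m

τ_allow = 167/2 = 83.50 MPa.
For a hollow shaft T_allow = τ_allow·πd_o³(1−k⁴)/16 with 1−k⁴ = 0.7733, so πd_o³(1−k⁴)/16 = 175800 mm³.
T_allow = 83.50×175800 = 1.468×10^7 N·mm = 14680 N·m.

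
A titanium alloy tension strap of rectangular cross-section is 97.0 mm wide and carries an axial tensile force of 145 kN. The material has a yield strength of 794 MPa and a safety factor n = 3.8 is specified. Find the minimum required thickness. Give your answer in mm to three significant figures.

σ_allow = 794/3.8 = 208.9 MPa.
Required area A = F/σ_allow = 145000/208.9 = 694.0 mm².
t = A/w = 694.0/97.0 = 7.154 mm.

t = 7.15 mm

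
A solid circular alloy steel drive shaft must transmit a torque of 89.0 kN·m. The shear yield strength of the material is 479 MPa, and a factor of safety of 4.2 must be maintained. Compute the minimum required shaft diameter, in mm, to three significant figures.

d = 158 mm

Allowable shear stress τ_allow = 479/4.2 = 114.0 MPa.
For a solid shaft τ = 16T/(πd³), so d³ = 16T/(π τ_allow) = 16×8.9000×10^7/(π×114.0) = 3.974×10^6 mm³.
d = (3.974×10^6)^(1/3) = 158.4 mm.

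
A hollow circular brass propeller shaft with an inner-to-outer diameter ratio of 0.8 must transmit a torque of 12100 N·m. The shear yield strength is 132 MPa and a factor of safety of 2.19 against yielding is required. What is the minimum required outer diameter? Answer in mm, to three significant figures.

d_o = 120 mm

τ_allow = 132/2.19 = 60.27 MPa.
For a hollow shaft τ = 16T/[πd_o³(1−k⁴)] with k = 0.8, so 1−k⁴ = 0.5904.
d_o³ = 16T/[π τ_allow (1−k⁴)] = 16×1.2100×10^7/(π×60.27×0.5904) = 1.732×10^6 mm³.
d_o = 120.1 mm.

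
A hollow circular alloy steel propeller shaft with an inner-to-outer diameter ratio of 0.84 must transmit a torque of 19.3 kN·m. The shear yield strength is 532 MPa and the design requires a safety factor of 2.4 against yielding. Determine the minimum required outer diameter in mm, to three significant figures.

τ_allow = 532/2.4 = 221.7 MPa.
For a hollow shaft τ = 16T/[πd_o³(1−k⁴)] with k = 0.84, so 1−k⁴ = 0.5021.
d_o³ = 16T/[π τ_allow (1−k⁴)] = 16×1.9300×10^7/(π×221.7×0.5021) = 883100 mm³.
d_o = 95.94 mm.

d_o = 95.9 mm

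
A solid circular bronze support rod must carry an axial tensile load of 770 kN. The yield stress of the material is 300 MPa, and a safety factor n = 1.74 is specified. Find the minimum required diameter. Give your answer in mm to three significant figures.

Allowable stress σ_allow = 300/1.74 = 172.4 MPa.
Required area A = F/σ_allow = 770000/172.4 = 4466 mm².
A = πd²/4 → d = √(4A/π) = 75.41 mm.

d = 75.4 mm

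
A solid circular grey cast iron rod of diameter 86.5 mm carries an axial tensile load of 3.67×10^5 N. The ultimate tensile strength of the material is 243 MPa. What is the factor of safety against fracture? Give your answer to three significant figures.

A = πd²/4 = 5877 mm².
σ = F/A = 367000/5877 = 62.45 MPa.
n = 243/62.45 = 3.891.

n = 3.89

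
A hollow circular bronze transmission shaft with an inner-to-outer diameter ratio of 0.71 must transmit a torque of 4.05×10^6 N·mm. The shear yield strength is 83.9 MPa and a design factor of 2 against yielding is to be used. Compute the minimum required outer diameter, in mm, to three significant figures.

d_o = 87.0 mm

τ_allow = 83.9/2 = 41.95 MPa.
For a hollow shaft τ = 16T/[πd_o³(1−k⁴)] with k = 0.71, so 1−k⁴ = 0.7459.
d_o³ = 16T/[π τ_allow (1−k⁴)] = 16×4050000/(π×41.95×0.7459) = 659200 mm³.
d_o = 87.03 mm.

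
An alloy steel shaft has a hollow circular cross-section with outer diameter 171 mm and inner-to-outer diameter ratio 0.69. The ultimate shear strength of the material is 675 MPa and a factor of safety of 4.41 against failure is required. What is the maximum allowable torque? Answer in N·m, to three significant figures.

τ_allow = 675/4.41 = 153.1 MPa.
For a hollow shaft T_allow = τ_allow·πd_o³(1−k⁴)/16 with 1−k⁴ = 0.7733, so πd_o³(1−k⁴)/16 = 759200 mm³.
T_allow = 153.1×759200 = 1.162×10^8 N·mm = 116200 N·m.

T_allow = 1.16×10^5 N·m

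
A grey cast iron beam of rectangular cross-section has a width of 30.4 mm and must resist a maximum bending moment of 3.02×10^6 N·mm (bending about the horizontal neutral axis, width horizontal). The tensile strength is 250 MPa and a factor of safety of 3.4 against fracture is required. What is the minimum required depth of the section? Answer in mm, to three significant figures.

σ_allow = 250/3.4 = 73.53 MPa.
For a rectangular section σ = 6M/(bh²), so h² = 6M/(b σ_allow) = 6×3020000/(30.4×73.53) = 8106 mm².
h = 90.04 mm.

h = 90.0 mm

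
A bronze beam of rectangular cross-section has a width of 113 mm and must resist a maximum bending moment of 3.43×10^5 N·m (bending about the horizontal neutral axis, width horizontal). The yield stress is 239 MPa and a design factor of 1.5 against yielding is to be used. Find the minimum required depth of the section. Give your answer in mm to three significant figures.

σ_allow = 239/1.5 = 159.3 MPa.
For a rectangular section σ = 6M/(bh²), so h² = 6M/(b σ_allow) = 6×3.4300×10^8/(113×159.3) = 114300 mm².
h = 338.1 mm.

h = 338 mm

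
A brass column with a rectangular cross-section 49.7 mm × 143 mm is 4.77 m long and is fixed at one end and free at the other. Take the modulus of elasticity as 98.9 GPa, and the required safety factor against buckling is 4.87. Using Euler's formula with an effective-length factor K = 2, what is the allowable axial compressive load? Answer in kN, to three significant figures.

Buckling occurs about the weak axis: I_min = h·b³/12 = 143×49.7³/12 = 1.463×10^6 mm⁴ (b = 49.7 mm is the smaller dimension).
Effective length L_e = KL = 2×4.77 m = 9540 mm.
Euler critical load P_cr = π²EI/L_e² = π²×98900×1.463×10^6/9540² = 15690 N.
P_allow = P_cr/n = 15690/4.87 = 3222 N.

P_allow = 3.22 kN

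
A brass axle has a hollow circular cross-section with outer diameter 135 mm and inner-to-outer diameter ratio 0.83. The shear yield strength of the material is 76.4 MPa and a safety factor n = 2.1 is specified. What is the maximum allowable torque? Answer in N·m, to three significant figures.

τ_allow = 76.4/2.1 = 36.38 MPa.
For a hollow shaft T_allow = τ_allow·πd_o³(1−k⁴)/16 with 1−k⁴ = 0.5254, so πd_o³(1−k⁴)/16 = 253800 mm³.
T_allow = 36.38×253800 = 9.234×10^6 N·mm = 9234 N·m.

T_allow = 9230 N·m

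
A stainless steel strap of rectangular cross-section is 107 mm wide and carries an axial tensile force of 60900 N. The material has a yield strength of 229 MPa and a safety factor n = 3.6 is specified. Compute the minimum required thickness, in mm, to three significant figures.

σ_allow = 229/3.6 = 63.61 MPa.
Required area A = F/σ_allow = 60900/63.61 = 957.4 mm².
t = A/w = 957.4/107 = 8.947 mm.

t = 8.95 mm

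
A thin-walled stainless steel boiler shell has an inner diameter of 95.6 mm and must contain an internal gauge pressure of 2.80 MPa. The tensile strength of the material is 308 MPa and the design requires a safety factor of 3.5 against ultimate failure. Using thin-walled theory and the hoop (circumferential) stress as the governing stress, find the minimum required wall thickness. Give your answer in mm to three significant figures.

t = 1.52 mm

σ_allow = 308/3.5 = 88.00 MPa.
Hoop stress σ_h = pD/(2t), so t = pD/(2σ_allow) = 2.80×95.6/(2×88.00) = 1.521 mm.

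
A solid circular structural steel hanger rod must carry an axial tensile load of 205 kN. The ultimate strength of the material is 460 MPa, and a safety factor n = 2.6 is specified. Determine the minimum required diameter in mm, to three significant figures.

d = 38.4 mm

Allowable stress σ_allow = 460/2.6 = 176.9 MPa.
Required area A = F/σ_allow = 205000/176.9 = 1159 mm².
A = πd²/4 → d = √(4A/π) = 38.41 mm.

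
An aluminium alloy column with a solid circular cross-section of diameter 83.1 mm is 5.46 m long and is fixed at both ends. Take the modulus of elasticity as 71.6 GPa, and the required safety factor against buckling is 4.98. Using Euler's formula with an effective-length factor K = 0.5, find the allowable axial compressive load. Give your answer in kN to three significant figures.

P_allow = 44.6 kN

I = πd⁴/64 = π×83.1⁴/64 = 2.341×10^6 mm⁴.
Effective length L_e = KL = 0.5×5.46 m = 2730 mm.
Euler critical load P_cr = π²EI/L_e² = π²×71600×2.341×10^6/2730² = 222000 N.
P_allow = P_cr/n = 222000/4.98 = 44570 N.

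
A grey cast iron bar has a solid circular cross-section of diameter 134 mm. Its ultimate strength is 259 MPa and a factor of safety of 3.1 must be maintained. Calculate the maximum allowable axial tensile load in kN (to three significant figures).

σ_allow = 259/3.1 = 83.55 MPa.
A = πd²/4 = π×134²/4 = 14100 mm².
F_allow = σ_allow × A = 83.55×14100 = 1.178×10^6 N.

F_allow = 1180 kN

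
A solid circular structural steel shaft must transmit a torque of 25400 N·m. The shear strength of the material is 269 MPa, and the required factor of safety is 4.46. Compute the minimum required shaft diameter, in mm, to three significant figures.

Allowable shear stress τ_allow = 269/4.46 = 60.31 MPa.
For a solid shaft τ = 16T/(πd³), so d³ = 16T/(π τ_allow) = 16×2.5400×10^7/(π×60.31) = 2.145×10^6 mm³.
d = (2.145×10^6)^(1/3) = 129.0 mm.

d = 129 mm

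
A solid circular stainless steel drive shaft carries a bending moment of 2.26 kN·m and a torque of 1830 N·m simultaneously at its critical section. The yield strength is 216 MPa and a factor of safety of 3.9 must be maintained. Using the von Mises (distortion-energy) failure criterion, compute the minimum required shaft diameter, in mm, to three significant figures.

σ_allow = σ_y/n = 216/3.9 = 55.38 MPa.
For a solid shaft σ_b = 32M/(πd³) and τ = 16T/(πd³), so the von Mises stress is σ' = (16/πd³)·√(4M²+3T²).
√(4M²+3T²) = √(4×(2.260×10^6)² + 3×(1.830×10^6)²) = 5.521×10^6 N·mm.
d³ = 16×5.521×10^6/(π×55.38) = 507700 mm³.
d = 79.77 mm.

d = 79.8 mm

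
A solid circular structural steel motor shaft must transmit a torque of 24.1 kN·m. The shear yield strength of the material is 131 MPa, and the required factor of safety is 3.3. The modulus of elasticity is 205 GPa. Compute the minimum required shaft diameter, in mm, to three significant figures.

Allowable shear stress τ_allow = 131/3.3 = 39.70 MPa.
For a solid shaft τ = 16T/(πd³), so d³ = 16T/(π τ_allow) = 16×2.4100×10^7/(π×39.70) = 3.092×10^6 mm³.
d = (3.092×10^6)^(1/3) = 145.7 mm.

d = 146 mm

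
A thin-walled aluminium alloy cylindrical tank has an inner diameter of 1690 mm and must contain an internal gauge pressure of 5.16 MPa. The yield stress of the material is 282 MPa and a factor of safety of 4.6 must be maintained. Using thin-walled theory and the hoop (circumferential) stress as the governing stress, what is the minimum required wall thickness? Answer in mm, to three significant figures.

t = 71.1 mm

σ_allow = 282/4.6 = 61.30 MPa.
Hoop stress σ_h = pD/(2t), so t = pD/(2σ_allow) = 5.16×1690/(2×61.30) = 71.12 mm.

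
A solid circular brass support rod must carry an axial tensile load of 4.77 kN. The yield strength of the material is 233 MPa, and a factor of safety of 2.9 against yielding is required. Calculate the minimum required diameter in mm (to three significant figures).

d = 8.69 mm

Allowable stress σ_allow = 233/2.9 = 80.34 MPa.
Required area A = F/σ_allow = 4770.0/80.34 = 59.37 mm².
A = πd²/4 → d = √(4A/π) = 8.694 mm.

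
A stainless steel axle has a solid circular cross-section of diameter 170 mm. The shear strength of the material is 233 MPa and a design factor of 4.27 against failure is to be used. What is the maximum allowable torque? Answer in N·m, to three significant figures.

T_allow = 52600 N·m

τ_allow = 233/4.27 = 54.57 MPa.
For a solid shaft T_allow = τ_allow·πd³/16; πd³/16 = π×170³/16 = 964700 mm³.
T_allow = 54.57×964700 = 5.264×10^7 N·mm = 52640 N·m.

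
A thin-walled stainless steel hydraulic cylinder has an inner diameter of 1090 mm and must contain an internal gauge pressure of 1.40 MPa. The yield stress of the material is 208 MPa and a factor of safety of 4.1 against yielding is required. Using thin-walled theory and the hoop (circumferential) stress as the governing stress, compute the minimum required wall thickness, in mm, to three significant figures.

σ_allow = 208/4.1 = 50.73 MPa.
Hoop stress σ_h = pD/(2t), so t = pD/(2σ_allow) = 1.40×1090/(2×50.73) = 15.04 mm.

t = 15.0 mm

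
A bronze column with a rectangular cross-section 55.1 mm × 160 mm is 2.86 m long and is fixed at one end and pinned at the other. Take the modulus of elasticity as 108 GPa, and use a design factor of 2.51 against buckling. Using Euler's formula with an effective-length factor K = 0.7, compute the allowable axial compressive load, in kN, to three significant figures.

P_allow = 236 kN

Buckling occurs about the weak axis: I_min = h·b³/12 = 160×55.1³/12 = 2.230×10^6 mm⁴ (b = 55.1 mm is the smaller dimension).
Effective length L_e = KL = 0.7×2.86 m = 2002 mm.
Euler critical load P_cr = π²EI/L_e² = π²×108000×2.230×10^6/2002² = 593200 N.
P_allow = P_cr/n = 593200/2.51 = 236300 N.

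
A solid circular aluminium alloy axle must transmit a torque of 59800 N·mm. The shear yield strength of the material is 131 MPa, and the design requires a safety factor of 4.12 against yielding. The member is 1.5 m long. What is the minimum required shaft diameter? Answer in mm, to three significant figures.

Allowable shear stress τ_allow = 131/4.12 = 31.80 MPa.
For a solid shaft τ = 16T/(πd³), so d³ = 16T/(π τ_allow) = 16×59800/(π×31.80) = 9578 mm³.
d = (9578)^(1/3) = 21.24 mm.

d = 21.2 mm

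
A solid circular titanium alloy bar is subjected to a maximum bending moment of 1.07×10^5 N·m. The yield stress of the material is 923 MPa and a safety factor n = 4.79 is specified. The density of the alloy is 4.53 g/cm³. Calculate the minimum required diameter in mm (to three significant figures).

σ_allow = 923/4.79 = 192.7 MPa.
For a solid circular section σ = 32M/(πd³), so d³ = 32M/(π σ_allow) = 32×1.0700×10^8/(π×192.7) = 5.656×10^6 mm³.
d = 178.2 mm.

d = 178 mm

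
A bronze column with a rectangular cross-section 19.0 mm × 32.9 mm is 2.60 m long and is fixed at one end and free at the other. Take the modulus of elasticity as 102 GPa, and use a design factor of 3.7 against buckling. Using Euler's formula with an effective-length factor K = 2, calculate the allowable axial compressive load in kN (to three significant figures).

Buckling occurs about the weak axis: I_min = h·b³/12 = 32.9×19.0³/12 = 18810 mm⁴ (b = 19.0 mm is the smaller dimension).
Effective length L_e = KL = 2×2.60 m = 5200 mm.
Euler critical load P_cr = π²EI/L_e² = π²×102000×18810/5200² = 700.1 N.
P_allow = P_cr/n = 700.1/3.7 = 189.2 N.

P_allow = 0.189 kN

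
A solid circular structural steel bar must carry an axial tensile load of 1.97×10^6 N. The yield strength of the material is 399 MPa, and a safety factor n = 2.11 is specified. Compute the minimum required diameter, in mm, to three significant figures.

d = 115 mm

Allowable stress σ_allow = 399/2.11 = 189.1 MPa.
Required area A = F/σ_allow = 1970000/189.1 = 10420 mm².
A = πd²/4 → d = √(4A/π) = 115.2 mm.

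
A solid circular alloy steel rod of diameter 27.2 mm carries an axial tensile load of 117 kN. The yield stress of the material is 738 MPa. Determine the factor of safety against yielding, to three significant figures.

A = πd²/4 = 581.1 mm².
σ = F/A = 117000/581.1 = 201.4 MPa.
n = 738/201.4 = 3.665.

n = 3.67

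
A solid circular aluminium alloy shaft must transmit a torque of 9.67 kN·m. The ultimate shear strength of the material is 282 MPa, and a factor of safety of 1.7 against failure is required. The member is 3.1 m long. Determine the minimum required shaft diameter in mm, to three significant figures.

d = 66.7 mm

Allowable shear stress τ_allow = 282/1.7 = 165.9 MPa.
For a solid shaft τ = 16T/(πd³), so d³ = 16T/(π τ_allow) = 16×9670000/(π×165.9) = 296900 mm³.
d = (296900)^(1/3) = 66.71 mm.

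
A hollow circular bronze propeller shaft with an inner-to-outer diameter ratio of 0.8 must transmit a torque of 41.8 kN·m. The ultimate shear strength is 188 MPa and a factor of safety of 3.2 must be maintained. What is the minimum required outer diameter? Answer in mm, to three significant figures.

d_o = 183 mm

τ_allow = 188/3.2 = 58.75 MPa.
For a hollow shaft τ = 16T/[πd_o³(1−k⁴)] with k = 0.8, so 1−k⁴ = 0.5904.
d_o³ = 16T/[π τ_allow (1−k⁴)] = 16×4.1800×10^7/(π×58.75×0.5904) = 6.138×10^6 mm³.
d_o = 183.1 mm.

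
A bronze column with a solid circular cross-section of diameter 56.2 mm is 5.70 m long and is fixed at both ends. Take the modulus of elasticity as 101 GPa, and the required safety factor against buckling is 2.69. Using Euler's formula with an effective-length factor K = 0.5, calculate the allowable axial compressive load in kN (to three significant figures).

P_allow = 22.3 kN

I = πd⁴/64 = π×56.2⁴/64 = 489700 mm⁴.
Effective length L_e = KL = 0.5×5.70 m = 2850 mm.
Euler critical load P_cr = π²EI/L_e² = π²×101000×489700/2850² = 60100 N.
P_allow = P_cr/n = 60100/2.69 = 22340 N.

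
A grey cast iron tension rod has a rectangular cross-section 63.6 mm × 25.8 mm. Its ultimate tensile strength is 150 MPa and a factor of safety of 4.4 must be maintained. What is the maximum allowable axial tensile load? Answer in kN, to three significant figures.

F_allow = 55.9 kN

σ_allow = 150/4.4 = 34.09 MPa.
A = 63.6×25.8 = 1641 mm².
F_allow = σ_allow × A = 34.09×1641 = 55940 N.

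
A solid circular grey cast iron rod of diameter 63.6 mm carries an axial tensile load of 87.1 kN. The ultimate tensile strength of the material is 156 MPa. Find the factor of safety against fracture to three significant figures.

A = πd²/4 = 3177 mm².
σ = F/A = 87100/3177 = 27.42 MPa.
n = 156/27.42 = 5.690.

n = 5.69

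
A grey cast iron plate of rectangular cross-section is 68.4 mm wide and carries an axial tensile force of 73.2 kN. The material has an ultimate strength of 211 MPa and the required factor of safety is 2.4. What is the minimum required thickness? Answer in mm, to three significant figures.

σ_allow = 211/2.4 = 87.92 MPa.
Required area A = F/σ_allow = 73200/87.92 = 832.6 mm².
t = A/w = 832.6/68.4 = 12.17 mm.

t = 12.2 mm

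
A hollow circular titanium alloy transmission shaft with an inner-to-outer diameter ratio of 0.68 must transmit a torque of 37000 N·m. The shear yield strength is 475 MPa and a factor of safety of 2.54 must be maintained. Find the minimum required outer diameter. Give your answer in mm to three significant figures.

d_o = 109 mm

τ_allow = 475/2.54 = 187.0 MPa.
For a hollow shaft τ = 16T/[πd_o³(1−k⁴)] with k = 0.68, so 1−k⁴ = 0.7862.
d_o³ = 16T/[π τ_allow (1−k⁴)] = 16×3.7000×10^7/(π×187.0×0.7862) = 1.282×10^6 mm³.
d_o = 108.6 mm.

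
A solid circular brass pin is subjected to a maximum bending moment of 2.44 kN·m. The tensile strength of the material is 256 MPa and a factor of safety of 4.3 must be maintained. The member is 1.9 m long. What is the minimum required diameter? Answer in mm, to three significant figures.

σ_allow = 256/4.3 = 59.53 MPa.
For a solid circular section σ = 32M/(πd³), so d³ = 32M/(π σ_allow) = 32×2440000/(π×59.53) = 417500 mm³.
d = 74.74 mm.

d = 74.7 mm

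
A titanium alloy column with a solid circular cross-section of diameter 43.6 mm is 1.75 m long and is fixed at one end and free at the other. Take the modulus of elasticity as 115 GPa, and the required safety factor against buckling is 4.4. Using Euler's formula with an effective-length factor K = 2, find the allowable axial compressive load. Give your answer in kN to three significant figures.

I = πd⁴/64 = π×43.6⁴/64 = 177400 mm⁴.
Effective length L_e = KL = 2×1.75 m = 3500 mm.
Euler critical load P_cr = π²EI/L_e² = π²×115000×177400/3500² = 16440 N.
P_allow = P_cr/n = 16440/4.4 = 3735 N.

P_allow = 3.74 kN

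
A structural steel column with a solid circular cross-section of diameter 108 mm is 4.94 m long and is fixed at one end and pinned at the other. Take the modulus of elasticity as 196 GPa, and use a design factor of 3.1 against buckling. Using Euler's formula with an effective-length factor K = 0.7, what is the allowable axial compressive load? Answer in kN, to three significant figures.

P_allow = 349 kN

I = πd⁴/64 = π×108⁴/64 = 6.678×10^6 mm⁴.
Effective length L_e = KL = 0.7×4.94 m = 3458 mm.
Euler critical load P_cr = π²EI/L_e² = π²×196000×6.678×10^6/3458² = 1.080×10^6 N.
P_allow = P_cr/n = 1.080×10^6/3.1 = 348500 N.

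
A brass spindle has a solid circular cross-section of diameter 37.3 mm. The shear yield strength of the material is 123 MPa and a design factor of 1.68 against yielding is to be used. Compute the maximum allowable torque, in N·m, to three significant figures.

T_allow = 746 N·m

τ_allow = 123/1.68 = 73.21 MPa.
For a solid shaft T_allow = τ_allow·πd³/16; πd³/16 = π×37.3³/16 = 10190 mm³.
T_allow = 73.21×10190 = 746000 N·mm = 746.0 N·m.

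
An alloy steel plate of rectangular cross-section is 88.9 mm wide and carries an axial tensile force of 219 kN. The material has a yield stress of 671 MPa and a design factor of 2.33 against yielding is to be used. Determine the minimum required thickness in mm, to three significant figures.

σ_allow = 671/2.33 = 288.0 MPa.
Required area A = F/σ_allow = 219000/288.0 = 760.5 mm².
t = A/w = 760.5/88.9 = 8.554 mm.

t = 8.55 mm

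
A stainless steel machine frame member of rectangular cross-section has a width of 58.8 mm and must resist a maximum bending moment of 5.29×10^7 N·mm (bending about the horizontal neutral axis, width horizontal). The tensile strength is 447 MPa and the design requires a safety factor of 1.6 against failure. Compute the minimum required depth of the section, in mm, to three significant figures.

h = 139 mm

σ_allow = 447/1.6 = 279.4 MPa.
For a rectangular section σ = 6M/(bh²), so h² = 6M/(b σ_allow) = 6×5.2900×10^7/(58.8×279.4) = 19320 mm².
h = 139.0 mm.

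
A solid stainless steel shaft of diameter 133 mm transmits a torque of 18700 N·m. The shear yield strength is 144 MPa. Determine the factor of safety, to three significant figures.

τ = 16T/(πd³) = 16×1.8700×10^7/(π×133³) = 40.48 MPa.
n = τ_limit/τ = 144/40.48 = 3.557.

n = 3.56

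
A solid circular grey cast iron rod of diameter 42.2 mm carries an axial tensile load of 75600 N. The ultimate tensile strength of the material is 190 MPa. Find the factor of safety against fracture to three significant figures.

A = πd²/4 = 1399 mm².
σ = F/A = 75600/1399 = 54.05 MPa.
n = 190/54.05 = 3.515.

n = 3.52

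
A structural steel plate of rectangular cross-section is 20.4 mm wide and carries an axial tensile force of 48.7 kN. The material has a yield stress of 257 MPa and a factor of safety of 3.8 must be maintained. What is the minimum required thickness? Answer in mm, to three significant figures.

σ_allow = 257/3.8 = 67.63 MPa.
Required area A = F/σ_allow = 48700/67.63 = 720.1 mm².
t = A/w = 720.1/20.4 = 35.30 mm.

t = 35.3 mm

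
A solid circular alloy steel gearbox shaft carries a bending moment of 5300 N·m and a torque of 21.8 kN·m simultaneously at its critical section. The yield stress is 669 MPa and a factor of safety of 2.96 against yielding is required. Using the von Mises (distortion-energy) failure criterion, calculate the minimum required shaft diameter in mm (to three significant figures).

σ_allow = σ_y/n = 669/2.96 = 226.0 MPa.
For a solid shaft σ_b = 32M/(πd³) and τ = 16T/(πd³), so the von Mises stress is σ' = (16/πd³)·√(4M²+3T²).
√(4M²+3T²) = √(4×(5.300×10^6)² + 3×(2.180×10^7)²) = 3.922×10^7 N·mm.
d³ = 16×3.922×10^7/(π×226.0) = 883700 mm³.
d = 95.96 mm.

d = 96.0 mm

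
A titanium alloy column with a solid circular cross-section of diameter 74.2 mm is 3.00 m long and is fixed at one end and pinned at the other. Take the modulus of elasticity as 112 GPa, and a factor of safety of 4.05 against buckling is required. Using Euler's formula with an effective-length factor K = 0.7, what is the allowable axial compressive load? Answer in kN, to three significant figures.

I = πd⁴/64 = π×74.2⁴/64 = 1.488×10^6 mm⁴.
Effective length L_e = KL = 0.7×3.00 m = 2100 mm.
Euler critical load P_cr = π²EI/L_e² = π²×112000×1.488×10^6/2100² = 373000 N.
P_allow = P_cr/n = 373000/4.05 = 92090 N.

P_allow = 92.1 kN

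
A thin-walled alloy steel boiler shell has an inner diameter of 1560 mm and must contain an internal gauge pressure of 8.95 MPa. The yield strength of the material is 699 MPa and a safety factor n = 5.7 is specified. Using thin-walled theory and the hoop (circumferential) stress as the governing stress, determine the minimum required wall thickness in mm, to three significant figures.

t = 56.9 mm

σ_allow = 699/5.7 = 122.6 MPa.
Hoop stress σ_h = pD/(2t), so t = pD/(2σ_allow) = 8.95×1560/(2×122.6) = 56.93 mm.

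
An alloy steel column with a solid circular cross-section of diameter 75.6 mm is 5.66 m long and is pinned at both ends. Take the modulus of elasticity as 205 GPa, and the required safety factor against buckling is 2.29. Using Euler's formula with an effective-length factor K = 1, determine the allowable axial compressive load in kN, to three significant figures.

I = πd⁴/64 = π×75.6⁴/64 = 1.603×10^6 mm⁴.
Effective length L_e = KL = 1×5.66 m = 5660 mm.
Euler critical load P_cr = π²EI/L_e² = π²×205000×1.603×10^6/5660² = 101300 N.
P_allow = P_cr/n = 101300/2.29 = 44220 N.

P_allow = 44.2 kN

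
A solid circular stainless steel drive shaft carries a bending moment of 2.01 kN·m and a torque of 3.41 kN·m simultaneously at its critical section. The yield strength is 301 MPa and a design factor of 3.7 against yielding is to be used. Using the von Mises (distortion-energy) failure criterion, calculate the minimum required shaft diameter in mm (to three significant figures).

σ_allow = σ_y/n = 301/3.7 = 81.35 MPa.
For a solid shaft σ_b = 32M/(πd³) and τ = 16T/(πd³), so the von Mises stress is σ' = (16/πd³)·√(4M²+3T²).
√(4M²+3T²) = √(4×(2.010×10^6)² + 3×(3.410×10^6)²) = 7.145×10^6 N·mm.
d³ = 16×7.145×10^6/(π×81.35) = 447300 mm³.
d = 76.48 mm.

d = 76.5 mm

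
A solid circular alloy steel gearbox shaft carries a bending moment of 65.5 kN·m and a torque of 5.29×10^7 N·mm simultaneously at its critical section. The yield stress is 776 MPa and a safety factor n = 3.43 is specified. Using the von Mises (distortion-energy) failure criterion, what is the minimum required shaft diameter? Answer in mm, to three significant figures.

d = 153 mm

σ_allow = σ_y/n = 776/3.43 = 226.2 MPa.
For a solid shaft σ_b = 32M/(πd³) and τ = 16T/(πd³), so the von Mises stress is σ' = (16/πd³)·√(4M²+3T²).
√(4M²+3T²) = √(4×(6.550×10^7)² + 3×(5.290×10^7)²) = 1.599×10^8 N·mm.
d³ = 16×1.599×10^8/(π×226.2) = 3.599×10^6 mm³.
d = 153.2 mm.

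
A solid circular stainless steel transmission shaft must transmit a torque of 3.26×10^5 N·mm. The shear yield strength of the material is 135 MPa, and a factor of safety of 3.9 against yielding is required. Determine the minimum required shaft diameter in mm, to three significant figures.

d = 36.3 mm

Allowable shear stress τ_allow = 135/3.9 = 34.62 MPa.
For a solid shaft τ = 16T/(πd³), so d³ = 16T/(π τ_allow) = 16×326000/(π×34.62) = 47960 mm³.
d = (47960)^(1/3) = 36.33 mm.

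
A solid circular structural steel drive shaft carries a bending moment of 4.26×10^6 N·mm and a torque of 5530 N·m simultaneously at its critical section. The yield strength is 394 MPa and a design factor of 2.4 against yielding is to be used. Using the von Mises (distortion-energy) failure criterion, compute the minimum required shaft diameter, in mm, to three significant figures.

σ_allow = σ_y/n = 394/2.4 = 164.2 MPa.
For a solid shaft σ_b = 32M/(πd³) and τ = 16T/(πd³), so the von Mises stress is σ' = (16/πd³)·√(4M²+3T²).
√(4M²+3T²) = √(4×(4.260×10^6)² + 3×(5.530×10^6)²) = 1.282×10^7 N·mm.
d³ = 16×1.282×10^7/(π×164.2) = 397700 mm³.
d = 73.54 mm.

d = 73.5 mm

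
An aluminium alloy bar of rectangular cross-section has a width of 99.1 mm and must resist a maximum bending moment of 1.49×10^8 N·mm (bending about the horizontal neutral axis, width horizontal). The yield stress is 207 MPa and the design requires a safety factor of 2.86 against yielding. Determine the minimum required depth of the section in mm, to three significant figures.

h = 353 mm

σ_allow = 207/2.86 = 72.38 MPa.
For a rectangular section σ = 6M/(bh²), so h² = 6M/(b σ_allow) = 6×1.4900×10^8/(99.1×72.38) = 124600 mm².
h = 353.0 mm.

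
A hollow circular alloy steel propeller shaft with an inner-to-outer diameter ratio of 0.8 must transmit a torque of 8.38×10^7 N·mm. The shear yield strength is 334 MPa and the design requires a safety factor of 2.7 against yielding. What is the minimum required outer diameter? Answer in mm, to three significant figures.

τ_allow = 334/2.7 = 123.7 MPa.
For a hollow shaft τ = 16T/[πd_o³(1−k⁴)] with k = 0.8, so 1−k⁴ = 0.5904.
d_o³ = 16T/[π τ_allow (1−k⁴)] = 16×8.3800×10^7/(π×123.7×0.5904) = 5.844×10^6 mm³.
d_o = 180.1 mm.

d_o = 180 mm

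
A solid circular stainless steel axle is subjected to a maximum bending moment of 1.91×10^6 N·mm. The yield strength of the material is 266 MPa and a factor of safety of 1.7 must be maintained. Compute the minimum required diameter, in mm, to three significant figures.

d = 49.9 mm

σ_allow = 266/1.7 = 156.5 MPa.
For a solid circular section σ = 32M/(πd³), so d³ = 32M/(π σ_allow) = 32×1910000/(π×156.5) = 124300 mm³.
d = 49.91 mm.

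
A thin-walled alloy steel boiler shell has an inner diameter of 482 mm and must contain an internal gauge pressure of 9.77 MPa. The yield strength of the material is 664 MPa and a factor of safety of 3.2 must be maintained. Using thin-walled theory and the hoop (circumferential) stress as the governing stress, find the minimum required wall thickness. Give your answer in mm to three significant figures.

t = 11.3 mm

σ_allow = 664/3.2 = 207.5 MPa.
Hoop stress σ_h = pD/(2t), so t = pD/(2σ_allow) = 9.77×482/(2×207.5) = 11.35 mm.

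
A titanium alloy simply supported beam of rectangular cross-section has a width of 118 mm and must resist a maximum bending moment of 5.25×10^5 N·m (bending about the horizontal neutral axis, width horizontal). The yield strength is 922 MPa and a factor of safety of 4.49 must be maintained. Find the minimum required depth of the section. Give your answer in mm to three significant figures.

σ_allow = 922/4.49 = 205.3 MPa.
For a rectangular section σ = 6M/(bh²), so h² = 6M/(b σ_allow) = 6×5.2500×10^8/(118×205.3) = 130000 mm².
h = 360.6 mm.

h = 361 mm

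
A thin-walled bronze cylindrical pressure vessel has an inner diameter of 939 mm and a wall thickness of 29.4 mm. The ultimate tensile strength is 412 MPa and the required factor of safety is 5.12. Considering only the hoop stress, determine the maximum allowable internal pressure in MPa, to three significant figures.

p_allow = 5.04 MPa

σ_allow = 412/5.12 = 80.47 MPa.
σ_h = pD/(2t) → p_allow = 2σ_allow t/D = 2×80.47×29.4/939 = 5.039 MPa.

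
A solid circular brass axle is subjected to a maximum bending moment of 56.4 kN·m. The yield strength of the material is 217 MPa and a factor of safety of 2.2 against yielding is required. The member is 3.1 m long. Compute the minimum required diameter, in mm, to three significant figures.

d = 180 mm

σ_allow = 217/2.2 = 98.64 MPa.
For a solid circular section σ = 32M/(πd³), so d³ = 32M/(π σ_allow) = 32×5.6400×10^7/(π×98.64) = 5.824×10^6 mm³.
d = 179.9 mm.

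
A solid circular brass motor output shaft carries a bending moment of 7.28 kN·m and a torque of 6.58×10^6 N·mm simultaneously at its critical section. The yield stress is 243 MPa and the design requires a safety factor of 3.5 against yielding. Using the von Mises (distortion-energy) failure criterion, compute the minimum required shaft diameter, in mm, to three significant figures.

σ_allow = σ_y/n = 243/3.5 = 69.43 MPa.
For a solid shaft σ_b = 32M/(πd³) and τ = 16T/(πd³), so the von Mises stress is σ' = (16/πd³)·√(4M²+3T²).
√(4M²+3T²) = √(4×(7.280×10^6)² + 3×(6.580×10^6)²) = 1.849×10^7 N·mm.
d³ = 16×1.849×10^7/(π×69.43) = 1.356×10^6 mm³.
d = 110.7 mm.

d = 111 mm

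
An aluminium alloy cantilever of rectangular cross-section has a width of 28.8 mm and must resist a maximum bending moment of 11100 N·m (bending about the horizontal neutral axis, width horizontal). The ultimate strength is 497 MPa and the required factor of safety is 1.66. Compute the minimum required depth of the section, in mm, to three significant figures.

h = 87.9 mm

σ_allow = 497/1.66 = 299.4 MPa.
For a rectangular section σ = 6M/(bh²), so h² = 6M/(b σ_allow) = 6×1.1100×10^7/(28.8×299.4) = 7724 mm².
h = 87.89 mm.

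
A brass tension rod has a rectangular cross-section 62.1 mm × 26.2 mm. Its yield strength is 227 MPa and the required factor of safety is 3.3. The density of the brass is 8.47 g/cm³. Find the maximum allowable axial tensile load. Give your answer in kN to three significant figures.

F_allow = 112 kN

σ_allow = 227/3.3 = 68.79 MPa.
A = 62.1×26.2 = 1627 mm².
F_allow = σ_allow × A = 68.79×1627 = 111900 N.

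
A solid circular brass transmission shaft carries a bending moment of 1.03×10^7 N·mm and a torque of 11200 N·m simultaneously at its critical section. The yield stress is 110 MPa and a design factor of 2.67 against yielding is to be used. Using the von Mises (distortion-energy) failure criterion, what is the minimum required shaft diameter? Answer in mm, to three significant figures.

d = 152 mm

σ_allow = σ_y/n = 110/2.67 = 41.20 MPa.
For a solid shaft σ_b = 32M/(πd³) and τ = 16T/(πd³), so the von Mises stress is σ' = (16/πd³)·√(4M²+3T²).
√(4M²+3T²) = √(4×(1.030×10^7)² + 3×(1.120×10^7)²) = 2.830×10^7 N·mm.
d³ = 16×2.830×10^7/(π×41.20) = 3.498×10^6 mm³.
d = 151.8 mm.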